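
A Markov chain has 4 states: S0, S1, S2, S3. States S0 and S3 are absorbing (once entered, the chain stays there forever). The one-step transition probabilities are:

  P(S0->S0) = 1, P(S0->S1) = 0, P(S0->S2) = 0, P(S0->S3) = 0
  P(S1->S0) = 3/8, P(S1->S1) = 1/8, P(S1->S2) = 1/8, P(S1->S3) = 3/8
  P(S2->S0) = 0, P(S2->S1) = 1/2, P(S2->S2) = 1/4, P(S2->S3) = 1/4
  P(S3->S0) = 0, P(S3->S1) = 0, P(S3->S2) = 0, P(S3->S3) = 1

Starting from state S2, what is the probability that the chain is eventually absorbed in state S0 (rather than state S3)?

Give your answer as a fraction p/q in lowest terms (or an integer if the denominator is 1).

Answer: 6/19

Derivation:
Let a_i = P(absorbed in S0 | start in state i).
Boundary conditions: a_S0 = 1, a_S3 = 0.
For each transient state i, a_i = sum_j P(i->j) * a_j:
  a_S1 = 3/8*a_S0 + 1/8*a_S1 + 1/8*a_S2 + 3/8*a_S3
  a_S2 = 0*a_S0 + 1/2*a_S1 + 1/4*a_S2 + 1/4*a_S3

Substituting a_S0 = 1 and a_S3 = 0, rearrange to (I - Q) a = r where r[i] = P(i -> S0):
  [7/8, -1/8] . (a_S1, a_S2) = 3/8
  [-1/2, 3/4] . (a_S1, a_S2) = 0

Solving yields:
  a_S1 = 9/19
  a_S2 = 6/19

Starting state is S2, so the absorption probability is a_S2 = 6/19.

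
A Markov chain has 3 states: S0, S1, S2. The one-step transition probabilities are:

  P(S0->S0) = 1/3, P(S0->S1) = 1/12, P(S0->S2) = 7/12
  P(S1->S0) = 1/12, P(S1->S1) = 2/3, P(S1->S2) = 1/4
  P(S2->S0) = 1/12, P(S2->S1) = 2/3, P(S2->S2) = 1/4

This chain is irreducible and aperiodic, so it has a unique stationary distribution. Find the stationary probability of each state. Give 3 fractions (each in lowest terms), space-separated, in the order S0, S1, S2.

The stationary distribution satisfies pi = pi * P, i.e.:
  pi_S0 = 1/3*pi_S0 + 1/12*pi_S1 + 1/12*pi_S2
  pi_S1 = 1/12*pi_S0 + 2/3*pi_S1 + 2/3*pi_S2
  pi_S2 = 7/12*pi_S0 + 1/4*pi_S1 + 1/4*pi_S2
with normalization: pi_S0 + pi_S1 + pi_S2 = 1.

Using the first 2 balance equations plus normalization, the linear system A*pi = b is:
  [-2/3, 1/12, 1/12] . pi = 0
  [1/12, -1/3, 2/3] . pi = 0
  [1, 1, 1] . pi = 1

Solving yields:
  pi_S0 = 1/9
  pi_S1 = 65/108
  pi_S2 = 31/108

Verification (pi * P):
  1/9*1/3 + 65/108*1/12 + 31/108*1/12 = 1/9 = pi_S0  (ok)
  1/9*1/12 + 65/108*2/3 + 31/108*2/3 = 65/108 = pi_S1  (ok)
  1/9*7/12 + 65/108*1/4 + 31/108*1/4 = 31/108 = pi_S2  (ok)

Answer: 1/9 65/108 31/108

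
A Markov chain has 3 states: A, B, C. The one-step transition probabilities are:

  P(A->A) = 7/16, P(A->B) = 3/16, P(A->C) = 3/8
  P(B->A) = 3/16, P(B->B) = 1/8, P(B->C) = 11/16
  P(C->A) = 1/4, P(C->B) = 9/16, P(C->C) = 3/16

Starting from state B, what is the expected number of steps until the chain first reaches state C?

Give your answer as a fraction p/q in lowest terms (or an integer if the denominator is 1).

Answer: 64/39

Derivation:
Let h_i = expected steps to first reach C from state i.
Boundary: h_C = 0.
First-step equations for the other states:
  h_A = 1 + 7/16*h_A + 3/16*h_B + 3/8*h_C
  h_B = 1 + 3/16*h_A + 1/8*h_B + 11/16*h_C

Substituting h_C = 0 and rearranging gives the linear system (I - Q) h = 1:
  [9/16, -3/16] . (h_A, h_B) = 1
  [-3/16, 7/8] . (h_A, h_B) = 1

Solving yields:
  h_A = 272/117
  h_B = 64/39

Starting state is B, so the expected hitting time is h_B = 64/39.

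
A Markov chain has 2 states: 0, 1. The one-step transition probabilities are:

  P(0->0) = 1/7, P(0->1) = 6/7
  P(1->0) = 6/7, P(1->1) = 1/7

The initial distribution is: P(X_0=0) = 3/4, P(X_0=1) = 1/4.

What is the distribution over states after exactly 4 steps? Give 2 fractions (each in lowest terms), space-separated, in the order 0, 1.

Propagating the distribution step by step (d_{t+1} = d_t * P):
d_0 = (0=3/4, 1=1/4)
  d_1[0] = 3/4*1/7 + 1/4*6/7 = 9/28
  d_1[1] = 3/4*6/7 + 1/4*1/7 = 19/28
d_1 = (0=9/28, 1=19/28)
  d_2[0] = 9/28*1/7 + 19/28*6/7 = 123/196
  d_2[1] = 9/28*6/7 + 19/28*1/7 = 73/196
d_2 = (0=123/196, 1=73/196)
  d_3[0] = 123/196*1/7 + 73/196*6/7 = 561/1372
  d_3[1] = 123/196*6/7 + 73/196*1/7 = 811/1372
d_3 = (0=561/1372, 1=811/1372)
  d_4[0] = 561/1372*1/7 + 811/1372*6/7 = 5427/9604
  d_4[1] = 561/1372*6/7 + 811/1372*1/7 = 4177/9604
d_4 = (0=5427/9604, 1=4177/9604)

Answer: 5427/9604 4177/9604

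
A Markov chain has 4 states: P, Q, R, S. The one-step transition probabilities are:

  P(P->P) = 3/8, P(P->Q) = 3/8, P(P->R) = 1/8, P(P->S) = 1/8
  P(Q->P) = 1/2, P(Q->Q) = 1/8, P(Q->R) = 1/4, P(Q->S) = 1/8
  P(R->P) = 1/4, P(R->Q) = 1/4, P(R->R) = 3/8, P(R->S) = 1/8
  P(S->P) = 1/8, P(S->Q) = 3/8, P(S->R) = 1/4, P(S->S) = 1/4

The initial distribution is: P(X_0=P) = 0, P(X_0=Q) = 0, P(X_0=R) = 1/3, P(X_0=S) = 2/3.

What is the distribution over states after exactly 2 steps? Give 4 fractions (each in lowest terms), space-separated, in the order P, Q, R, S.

Answer: 21/64 49/192 17/64 29/192

Derivation:
Propagating the distribution step by step (d_{t+1} = d_t * P):
d_0 = (P=0, Q=0, R=1/3, S=2/3)
  d_1[P] = 0*3/8 + 0*1/2 + 1/3*1/4 + 2/3*1/8 = 1/6
  d_1[Q] = 0*3/8 + 0*1/8 + 1/3*1/4 + 2/3*3/8 = 1/3
  d_1[R] = 0*1/8 + 0*1/4 + 1/3*3/8 + 2/3*1/4 = 7/24
  d_1[S] = 0*1/8 + 0*1/8 + 1/3*1/8 + 2/3*1/4 = 5/24
d_1 = (P=1/6, Q=1/3, R=7/24, S=5/24)
  d_2[P] = 1/6*3/8 + 1/3*1/2 + 7/24*1/4 + 5/24*1/8 = 21/64
  d_2[Q] = 1/6*3/8 + 1/3*1/8 + 7/24*1/4 + 5/24*3/8 = 49/192
  d_2[R] = 1/6*1/8 + 1/3*1/4 + 7/24*3/8 + 5/24*1/4 = 17/64
  d_2[S] = 1/6*1/8 + 1/3*1/8 + 7/24*1/8 + 5/24*1/4 = 29/192
d_2 = (P=21/64, Q=49/192, R=17/64, S=29/192)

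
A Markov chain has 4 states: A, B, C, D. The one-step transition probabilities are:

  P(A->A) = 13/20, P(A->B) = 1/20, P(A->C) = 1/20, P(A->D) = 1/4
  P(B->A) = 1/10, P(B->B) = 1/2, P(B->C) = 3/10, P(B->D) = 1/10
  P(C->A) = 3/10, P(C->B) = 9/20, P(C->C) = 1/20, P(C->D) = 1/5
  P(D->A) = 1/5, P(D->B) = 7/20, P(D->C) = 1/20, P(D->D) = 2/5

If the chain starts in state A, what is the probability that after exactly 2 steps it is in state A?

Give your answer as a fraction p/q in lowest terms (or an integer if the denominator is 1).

Answer: 197/400

Derivation:
Computing P^2 by repeated multiplication:
P^1 =
  A: [13/20, 1/20, 1/20, 1/4]
  B: [1/10, 1/2, 3/10, 1/10]
  C: [3/10, 9/20, 1/20, 1/5]
  D: [1/5, 7/20, 1/20, 2/5]
P^2 =
  A: [197/400, 67/400, 1/16, 111/400]
  B: [9/40, 17/40, 7/40, 7/40]
  C: [59/200, 133/400, 13/80, 21/100]
  D: [13/50, 139/400, 11/80, 51/200]

(P^2)[A -> A] = 197/400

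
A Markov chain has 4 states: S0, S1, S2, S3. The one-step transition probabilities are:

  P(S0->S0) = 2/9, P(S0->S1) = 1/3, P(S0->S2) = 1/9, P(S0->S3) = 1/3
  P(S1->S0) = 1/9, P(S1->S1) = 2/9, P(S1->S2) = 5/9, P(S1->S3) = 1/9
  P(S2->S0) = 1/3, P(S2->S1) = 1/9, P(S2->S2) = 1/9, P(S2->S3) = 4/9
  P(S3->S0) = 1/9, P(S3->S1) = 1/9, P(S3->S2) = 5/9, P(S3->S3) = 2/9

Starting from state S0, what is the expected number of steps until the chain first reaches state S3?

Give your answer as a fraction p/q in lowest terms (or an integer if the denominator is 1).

Answer: 63/19

Derivation:
Let h_i = expected steps to first reach S3 from state i.
Boundary: h_S3 = 0.
First-step equations for the other states:
  h_S0 = 1 + 2/9*h_S0 + 1/3*h_S1 + 1/9*h_S2 + 1/3*h_S3
  h_S1 = 1 + 1/9*h_S0 + 2/9*h_S1 + 5/9*h_S2 + 1/9*h_S3
  h_S2 = 1 + 1/3*h_S0 + 1/9*h_S1 + 1/9*h_S2 + 4/9*h_S3

Substituting h_S3 = 0 and rearranging gives the linear system (I - Q) h = 1:
  [7/9, -1/3, -1/9] . (h_S0, h_S1, h_S2) = 1
  [-1/9, 7/9, -5/9] . (h_S0, h_S1, h_S2) = 1
  [-1/3, -1/9, 8/9] . (h_S0, h_S1, h_S2) = 1

Solving yields:
  h_S0 = 63/19
  h_S1 = 72/19
  h_S2 = 54/19

Starting state is S0, so the expected hitting time is h_S0 = 63/19.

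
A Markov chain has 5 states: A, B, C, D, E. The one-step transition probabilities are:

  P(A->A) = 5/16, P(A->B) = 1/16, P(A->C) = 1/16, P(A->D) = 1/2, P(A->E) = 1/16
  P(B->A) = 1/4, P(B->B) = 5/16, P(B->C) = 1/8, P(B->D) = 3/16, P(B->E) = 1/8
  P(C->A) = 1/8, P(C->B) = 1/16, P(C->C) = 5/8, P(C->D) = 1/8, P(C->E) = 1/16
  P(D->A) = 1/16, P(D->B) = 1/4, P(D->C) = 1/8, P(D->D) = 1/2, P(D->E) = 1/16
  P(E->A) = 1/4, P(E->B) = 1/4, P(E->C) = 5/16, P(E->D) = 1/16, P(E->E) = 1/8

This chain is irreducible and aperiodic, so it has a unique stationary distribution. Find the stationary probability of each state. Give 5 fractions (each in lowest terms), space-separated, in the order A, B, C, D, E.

The stationary distribution satisfies pi = pi * P, i.e.:
  pi_A = 5/16*pi_A + 1/4*pi_B + 1/8*pi_C + 1/16*pi_D + 1/4*pi_E
  pi_B = 1/16*pi_A + 5/16*pi_B + 1/16*pi_C + 1/4*pi_D + 1/4*pi_E
  pi_C = 1/16*pi_A + 1/8*pi_B + 5/8*pi_C + 1/8*pi_D + 5/16*pi_E
  pi_D = 1/2*pi_A + 3/16*pi_B + 1/8*pi_C + 1/2*pi_D + 1/16*pi_E
  pi_E = 1/16*pi_A + 1/8*pi_B + 1/16*pi_C + 1/16*pi_D + 1/8*pi_E
with normalization: pi_A + pi_B + pi_C + pi_D + pi_E = 1.

Using the first 4 balance equations plus normalization, the linear system A*pi = b is:
  [-11/16, 1/4, 1/8, 1/16, 1/4] . pi = 0
  [1/16, -11/16, 1/16, 1/4, 1/4] . pi = 0
  [1/16, 1/8, -3/8, 1/8, 5/16] . pi = 0
  [1/2, 3/16, 1/8, -1/2, 1/16] . pi = 0
  [1, 1, 1, 1, 1] . pi = 1

Solving yields:
  pi_A = 433/2550
  pi_B = 277/1530
  pi_C = 988/3825
  pi_D = 7163/22950
  pi_E = 1807/22950

Verification (pi * P):
  433/2550*5/16 + 277/1530*1/4 + 988/3825*1/8 + 7163/22950*1/16 + 1807/22950*1/4 = 433/2550 = pi_A  (ok)
  433/2550*1/16 + 277/1530*5/16 + 988/3825*1/16 + 7163/22950*1/4 + 1807/22950*1/4 = 277/1530 = pi_B  (ok)
  433/2550*1/16 + 277/1530*1/8 + 988/3825*5/8 + 7163/22950*1/8 + 1807/22950*5/16 = 988/3825 = pi_C  (ok)
  433/2550*1/2 + 277/1530*3/16 + 988/3825*1/8 + 7163/22950*1/2 + 1807/22950*1/16 = 7163/22950 = pi_D  (ok)
  433/2550*1/16 + 277/1530*1/8 + 988/3825*1/16 + 7163/22950*1/16 + 1807/22950*1/8 = 1807/22950 = pi_E  (ok)

Answer: 433/2550 277/1530 988/3825 7163/22950 1807/22950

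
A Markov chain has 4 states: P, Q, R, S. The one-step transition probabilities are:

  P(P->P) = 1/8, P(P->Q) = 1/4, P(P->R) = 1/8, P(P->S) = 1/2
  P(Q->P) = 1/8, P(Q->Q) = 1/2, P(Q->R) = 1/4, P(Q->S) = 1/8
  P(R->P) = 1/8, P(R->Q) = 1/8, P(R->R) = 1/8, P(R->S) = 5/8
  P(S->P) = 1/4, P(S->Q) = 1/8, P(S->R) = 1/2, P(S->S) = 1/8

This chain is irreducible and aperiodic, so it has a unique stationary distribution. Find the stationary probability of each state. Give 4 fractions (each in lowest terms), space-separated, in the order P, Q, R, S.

Answer: 27/163 38/163 45/163 53/163

Derivation:
The stationary distribution satisfies pi = pi * P, i.e.:
  pi_P = 1/8*pi_P + 1/8*pi_Q + 1/8*pi_R + 1/4*pi_S
  pi_Q = 1/4*pi_P + 1/2*pi_Q + 1/8*pi_R + 1/8*pi_S
  pi_R = 1/8*pi_P + 1/4*pi_Q + 1/8*pi_R + 1/2*pi_S
  pi_S = 1/2*pi_P + 1/8*pi_Q + 5/8*pi_R + 1/8*pi_S
with normalization: pi_P + pi_Q + pi_R + pi_S = 1.

Using the first 3 balance equations plus normalization, the linear system A*pi = b is:
  [-7/8, 1/8, 1/8, 1/4] . pi = 0
  [1/4, -1/2, 1/8, 1/8] . pi = 0
  [1/8, 1/4, -7/8, 1/2] . pi = 0
  [1, 1, 1, 1] . pi = 1

Solving yields:
  pi_P = 27/163
  pi_Q = 38/163
  pi_R = 45/163
  pi_S = 53/163

Verification (pi * P):
  27/163*1/8 + 38/163*1/8 + 45/163*1/8 + 53/163*1/4 = 27/163 = pi_P  (ok)
  27/163*1/4 + 38/163*1/2 + 45/163*1/8 + 53/163*1/8 = 38/163 = pi_Q  (ok)
  27/163*1/8 + 38/163*1/4 + 45/163*1/8 + 53/163*1/2 = 45/163 = pi_R  (ok)
  27/163*1/2 + 38/163*1/8 + 45/163*5/8 + 53/163*1/8 = 53/163 = pi_S  (ok)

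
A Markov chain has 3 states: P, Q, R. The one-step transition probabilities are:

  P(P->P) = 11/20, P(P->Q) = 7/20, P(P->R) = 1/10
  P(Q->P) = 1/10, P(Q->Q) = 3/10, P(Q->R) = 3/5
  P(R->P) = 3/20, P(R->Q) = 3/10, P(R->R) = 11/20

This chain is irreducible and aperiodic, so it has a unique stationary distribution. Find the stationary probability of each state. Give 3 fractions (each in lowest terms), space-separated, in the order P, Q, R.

The stationary distribution satisfies pi = pi * P, i.e.:
  pi_P = 11/20*pi_P + 1/10*pi_Q + 3/20*pi_R
  pi_Q = 7/20*pi_P + 3/10*pi_Q + 3/10*pi_R
  pi_R = 1/10*pi_P + 3/5*pi_Q + 11/20*pi_R
with normalization: pi_P + pi_Q + pi_R = 1.

Using the first 2 balance equations plus normalization, the linear system A*pi = b is:
  [-9/20, 1/10, 3/20] . pi = 0
  [7/20, -7/10, 3/10] . pi = 0
  [1, 1, 1] . pi = 1

Solving yields:
  pi_P = 54/241
  pi_Q = 75/241
  pi_R = 112/241

Verification (pi * P):
  54/241*11/20 + 75/241*1/10 + 112/241*3/20 = 54/241 = pi_P  (ok)
  54/241*7/20 + 75/241*3/10 + 112/241*3/10 = 75/241 = pi_Q  (ok)
  54/241*1/10 + 75/241*3/5 + 112/241*11/20 = 112/241 = pi_R  (ok)

Answer: 54/241 75/241 112/241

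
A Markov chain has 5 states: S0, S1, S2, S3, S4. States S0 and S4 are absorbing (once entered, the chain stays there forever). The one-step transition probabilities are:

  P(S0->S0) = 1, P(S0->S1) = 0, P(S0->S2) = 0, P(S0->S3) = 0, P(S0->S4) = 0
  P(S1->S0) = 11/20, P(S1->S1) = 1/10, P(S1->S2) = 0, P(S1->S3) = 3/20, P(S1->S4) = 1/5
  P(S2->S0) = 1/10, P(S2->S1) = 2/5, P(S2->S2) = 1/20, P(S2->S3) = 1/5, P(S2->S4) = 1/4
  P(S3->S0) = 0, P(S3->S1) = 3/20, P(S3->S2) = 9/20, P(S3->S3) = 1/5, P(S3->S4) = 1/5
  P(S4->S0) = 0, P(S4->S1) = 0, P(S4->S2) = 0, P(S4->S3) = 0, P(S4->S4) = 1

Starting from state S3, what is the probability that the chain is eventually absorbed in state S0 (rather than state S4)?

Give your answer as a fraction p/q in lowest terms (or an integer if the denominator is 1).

Let a_i = P(absorbed in S0 | start in state i).
Boundary conditions: a_S0 = 1, a_S4 = 0.
For each transient state i, a_i = sum_j P(i->j) * a_j:
  a_S1 = 11/20*a_S0 + 1/10*a_S1 + 0*a_S2 + 3/20*a_S3 + 1/5*a_S4
  a_S2 = 1/10*a_S0 + 2/5*a_S1 + 1/20*a_S2 + 1/5*a_S3 + 1/4*a_S4
  a_S3 = 0*a_S0 + 3/20*a_S1 + 9/20*a_S2 + 1/5*a_S3 + 1/5*a_S4

Substituting a_S0 = 1 and a_S4 = 0, rearrange to (I - Q) a = r where r[i] = P(i -> S0):
  [9/10, 0, -3/20] . (a_S1, a_S2, a_S3) = 11/20
  [-2/5, 19/20, -1/5] . (a_S1, a_S2, a_S3) = 1/10
  [-3/20, -9/20, 4/5] . (a_S1, a_S2, a_S3) = 0

Solving yields:
  a_S1 = 3002/4437
  a_S2 = 2098/4437
  a_S3 = 581/1479

Starting state is S3, so the absorption probability is a_S3 = 581/1479.

Answer: 581/1479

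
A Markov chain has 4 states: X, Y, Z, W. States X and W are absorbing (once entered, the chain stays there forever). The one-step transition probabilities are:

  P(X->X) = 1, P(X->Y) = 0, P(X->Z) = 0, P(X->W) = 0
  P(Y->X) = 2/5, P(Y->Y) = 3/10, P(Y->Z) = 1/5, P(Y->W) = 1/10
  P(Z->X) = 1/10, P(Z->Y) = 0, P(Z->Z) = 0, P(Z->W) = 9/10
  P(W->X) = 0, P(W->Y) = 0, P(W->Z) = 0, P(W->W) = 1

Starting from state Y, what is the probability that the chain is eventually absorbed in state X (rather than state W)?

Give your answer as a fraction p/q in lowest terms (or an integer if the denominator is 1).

Let a_i = P(absorbed in X | start in state i).
Boundary conditions: a_X = 1, a_W = 0.
For each transient state i, a_i = sum_j P(i->j) * a_j:
  a_Y = 2/5*a_X + 3/10*a_Y + 1/5*a_Z + 1/10*a_W
  a_Z = 1/10*a_X + 0*a_Y + 0*a_Z + 9/10*a_W

Substituting a_X = 1 and a_W = 0, rearrange to (I - Q) a = r where r[i] = P(i -> X):
  [7/10, -1/5] . (a_Y, a_Z) = 2/5
  [0, 1] . (a_Y, a_Z) = 1/10

Solving yields:
  a_Y = 3/5
  a_Z = 1/10

Starting state is Y, so the absorption probability is a_Y = 3/5.

Answer: 3/5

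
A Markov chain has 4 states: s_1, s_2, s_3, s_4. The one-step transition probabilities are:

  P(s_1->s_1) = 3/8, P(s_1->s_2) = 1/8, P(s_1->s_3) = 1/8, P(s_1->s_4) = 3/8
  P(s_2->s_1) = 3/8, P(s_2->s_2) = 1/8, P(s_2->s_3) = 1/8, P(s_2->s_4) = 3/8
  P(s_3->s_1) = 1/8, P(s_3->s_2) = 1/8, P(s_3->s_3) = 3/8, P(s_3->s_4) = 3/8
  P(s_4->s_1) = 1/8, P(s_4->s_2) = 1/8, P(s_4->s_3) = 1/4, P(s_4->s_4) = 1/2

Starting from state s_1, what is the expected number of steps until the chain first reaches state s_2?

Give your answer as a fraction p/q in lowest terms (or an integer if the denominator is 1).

Let h_i = expected steps to first reach s_2 from state i.
Boundary: h_s_2 = 0.
First-step equations for the other states:
  h_s_1 = 1 + 3/8*h_s_1 + 1/8*h_s_2 + 1/8*h_s_3 + 3/8*h_s_4
  h_s_3 = 1 + 1/8*h_s_1 + 1/8*h_s_2 + 3/8*h_s_3 + 3/8*h_s_4
  h_s_4 = 1 + 1/8*h_s_1 + 1/8*h_s_2 + 1/4*h_s_3 + 1/2*h_s_4

Substituting h_s_2 = 0 and rearranging gives the linear system (I - Q) h = 1:
  [5/8, -1/8, -3/8] . (h_s_1, h_s_3, h_s_4) = 1
  [-1/8, 5/8, -3/8] . (h_s_1, h_s_3, h_s_4) = 1
  [-1/8, -1/4, 1/2] . (h_s_1, h_s_3, h_s_4) = 1

Solving yields:
  h_s_1 = 8
  h_s_3 = 8
  h_s_4 = 8

Starting state is s_1, so the expected hitting time is h_s_1 = 8.

Answer: 8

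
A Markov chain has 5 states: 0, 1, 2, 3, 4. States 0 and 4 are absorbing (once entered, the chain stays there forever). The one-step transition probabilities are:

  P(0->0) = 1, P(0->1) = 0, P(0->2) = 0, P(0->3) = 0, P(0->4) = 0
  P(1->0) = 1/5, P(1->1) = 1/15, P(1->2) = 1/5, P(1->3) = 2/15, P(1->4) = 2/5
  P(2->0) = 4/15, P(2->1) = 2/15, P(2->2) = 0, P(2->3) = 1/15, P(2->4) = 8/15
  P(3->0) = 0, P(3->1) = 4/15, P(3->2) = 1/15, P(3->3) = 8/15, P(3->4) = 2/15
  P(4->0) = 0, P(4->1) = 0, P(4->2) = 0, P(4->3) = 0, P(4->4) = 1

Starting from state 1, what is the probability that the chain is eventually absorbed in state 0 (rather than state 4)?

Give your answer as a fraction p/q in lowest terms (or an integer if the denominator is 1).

Answer: 202/639

Derivation:
Let a_i = P(absorbed in 0 | start in state i).
Boundary conditions: a_0 = 1, a_4 = 0.
For each transient state i, a_i = sum_j P(i->j) * a_j:
  a_1 = 1/5*a_0 + 1/15*a_1 + 1/5*a_2 + 2/15*a_3 + 2/5*a_4
  a_2 = 4/15*a_0 + 2/15*a_1 + 0*a_2 + 1/15*a_3 + 8/15*a_4
  a_3 = 0*a_0 + 4/15*a_1 + 1/15*a_2 + 8/15*a_3 + 2/15*a_4

Substituting a_0 = 1 and a_4 = 0, rearrange to (I - Q) a = r where r[i] = P(i -> 0):
  [14/15, -1/5, -2/15] . (a_1, a_2, a_3) = 1/5
  [-2/15, 1, -1/15] . (a_1, a_2, a_3) = 4/15
  [-4/15, -1/15, 7/15] . (a_1, a_2, a_3) = 0

Solving yields:
  a_1 = 202/639
  a_2 = 23/71
  a_3 = 145/639

Starting state is 1, so the absorption probability is a_1 = 202/639.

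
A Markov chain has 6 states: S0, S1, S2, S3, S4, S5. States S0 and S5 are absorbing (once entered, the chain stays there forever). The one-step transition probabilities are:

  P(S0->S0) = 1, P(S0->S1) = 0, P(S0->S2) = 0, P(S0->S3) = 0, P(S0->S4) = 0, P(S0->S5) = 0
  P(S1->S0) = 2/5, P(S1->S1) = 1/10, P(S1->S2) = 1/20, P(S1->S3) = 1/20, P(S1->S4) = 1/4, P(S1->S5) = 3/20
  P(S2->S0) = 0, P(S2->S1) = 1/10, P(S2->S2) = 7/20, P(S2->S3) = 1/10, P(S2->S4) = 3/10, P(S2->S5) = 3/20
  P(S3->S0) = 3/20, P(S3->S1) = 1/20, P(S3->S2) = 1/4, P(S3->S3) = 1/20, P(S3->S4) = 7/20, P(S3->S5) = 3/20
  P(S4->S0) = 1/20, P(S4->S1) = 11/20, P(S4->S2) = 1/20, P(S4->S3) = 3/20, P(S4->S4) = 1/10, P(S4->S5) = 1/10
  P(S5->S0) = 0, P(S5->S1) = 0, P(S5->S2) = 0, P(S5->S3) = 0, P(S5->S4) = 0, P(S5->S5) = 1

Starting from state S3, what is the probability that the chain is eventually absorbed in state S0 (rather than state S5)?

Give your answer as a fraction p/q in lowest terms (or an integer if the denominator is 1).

Answer: 26140/50513

Derivation:
Let a_i = P(absorbed in S0 | start in state i).
Boundary conditions: a_S0 = 1, a_S5 = 0.
For each transient state i, a_i = sum_j P(i->j) * a_j:
  a_S1 = 2/5*a_S0 + 1/10*a_S1 + 1/20*a_S2 + 1/20*a_S3 + 1/4*a_S4 + 3/20*a_S5
  a_S2 = 0*a_S0 + 1/10*a_S1 + 7/20*a_S2 + 1/10*a_S3 + 3/10*a_S4 + 3/20*a_S5
  a_S3 = 3/20*a_S0 + 1/20*a_S1 + 1/4*a_S2 + 1/20*a_S3 + 7/20*a_S4 + 3/20*a_S5
  a_S4 = 1/20*a_S0 + 11/20*a_S1 + 1/20*a_S2 + 3/20*a_S3 + 1/10*a_S4 + 1/10*a_S5

Substituting a_S0 = 1 and a_S5 = 0, rearrange to (I - Q) a = r where r[i] = P(i -> S0):
  [9/10, -1/20, -1/20, -1/4] . (a_S1, a_S2, a_S3, a_S4) = 2/5
  [-1/10, 13/20, -1/10, -3/10] . (a_S1, a_S2, a_S3, a_S4) = 0
  [-1/20, -1/4, 19/20, -7/20] . (a_S1, a_S2, a_S3, a_S4) = 3/20
  [-11/20, -1/20, -3/20, 9/10] . (a_S1, a_S2, a_S3, a_S4) = 1/20

Solving yields:
  a_S1 = 33095/50513
  a_S2 = 22326/50513
  a_S3 = 26140/50513
  a_S4 = 28628/50513

Starting state is S3, so the absorption probability is a_S3 = 26140/50513.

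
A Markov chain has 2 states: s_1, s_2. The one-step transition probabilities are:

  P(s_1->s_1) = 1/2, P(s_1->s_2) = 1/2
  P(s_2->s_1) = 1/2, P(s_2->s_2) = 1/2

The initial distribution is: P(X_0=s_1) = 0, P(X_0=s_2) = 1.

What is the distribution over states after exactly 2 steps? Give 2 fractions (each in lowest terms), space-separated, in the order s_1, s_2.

Propagating the distribution step by step (d_{t+1} = d_t * P):
d_0 = (s_1=0, s_2=1)
  d_1[s_1] = 0*1/2 + 1*1/2 = 1/2
  d_1[s_2] = 0*1/2 + 1*1/2 = 1/2
d_1 = (s_1=1/2, s_2=1/2)
  d_2[s_1] = 1/2*1/2 + 1/2*1/2 = 1/2
  d_2[s_2] = 1/2*1/2 + 1/2*1/2 = 1/2
d_2 = (s_1=1/2, s_2=1/2)

Answer: 1/2 1/2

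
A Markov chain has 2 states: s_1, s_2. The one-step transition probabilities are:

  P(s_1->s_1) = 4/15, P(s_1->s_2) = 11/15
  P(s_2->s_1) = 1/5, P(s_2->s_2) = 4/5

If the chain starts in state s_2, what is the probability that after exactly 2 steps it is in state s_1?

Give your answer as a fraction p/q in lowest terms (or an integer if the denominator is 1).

Answer: 16/75

Derivation:
Computing P^2 by repeated multiplication:
P^1 =
  s_1: [4/15, 11/15]
  s_2: [1/5, 4/5]
P^2 =
  s_1: [49/225, 176/225]
  s_2: [16/75, 59/75]

(P^2)[s_2 -> s_1] = 16/75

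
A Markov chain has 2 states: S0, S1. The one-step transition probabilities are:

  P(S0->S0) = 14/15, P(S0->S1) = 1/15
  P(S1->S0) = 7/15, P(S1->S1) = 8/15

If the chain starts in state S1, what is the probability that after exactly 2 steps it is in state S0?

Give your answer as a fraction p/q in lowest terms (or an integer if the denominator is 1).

Answer: 154/225

Derivation:
Computing P^2 by repeated multiplication:
P^1 =
  S0: [14/15, 1/15]
  S1: [7/15, 8/15]
P^2 =
  S0: [203/225, 22/225]
  S1: [154/225, 71/225]

(P^2)[S1 -> S0] = 154/225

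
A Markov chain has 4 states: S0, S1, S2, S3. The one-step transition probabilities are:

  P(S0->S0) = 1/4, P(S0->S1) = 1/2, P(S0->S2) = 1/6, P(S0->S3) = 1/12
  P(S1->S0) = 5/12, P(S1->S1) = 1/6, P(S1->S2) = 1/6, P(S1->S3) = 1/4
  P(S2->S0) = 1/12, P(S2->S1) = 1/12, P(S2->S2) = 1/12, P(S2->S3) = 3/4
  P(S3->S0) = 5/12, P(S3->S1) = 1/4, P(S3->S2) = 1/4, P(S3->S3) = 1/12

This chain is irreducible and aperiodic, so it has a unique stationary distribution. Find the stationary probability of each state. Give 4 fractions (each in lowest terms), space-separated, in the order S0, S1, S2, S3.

Answer: 189/614 169/614 53/307 75/307

Derivation:
The stationary distribution satisfies pi = pi * P, i.e.:
  pi_S0 = 1/4*pi_S0 + 5/12*pi_S1 + 1/12*pi_S2 + 5/12*pi_S3
  pi_S1 = 1/2*pi_S0 + 1/6*pi_S1 + 1/12*pi_S2 + 1/4*pi_S3
  pi_S2 = 1/6*pi_S0 + 1/6*pi_S1 + 1/12*pi_S2 + 1/4*pi_S3
  pi_S3 = 1/12*pi_S0 + 1/4*pi_S1 + 3/4*pi_S2 + 1/12*pi_S3
with normalization: pi_S0 + pi_S1 + pi_S2 + pi_S3 = 1.

Using the first 3 balance equations plus normalization, the linear system A*pi = b is:
  [-3/4, 5/12, 1/12, 5/12] . pi = 0
  [1/2, -5/6, 1/12, 1/4] . pi = 0
  [1/6, 1/6, -11/12, 1/4] . pi = 0
  [1, 1, 1, 1] . pi = 1

Solving yields:
  pi_S0 = 189/614
  pi_S1 = 169/614
  pi_S2 = 53/307
  pi_S3 = 75/307

Verification (pi * P):
  189/614*1/4 + 169/614*5/12 + 53/307*1/12 + 75/307*5/12 = 189/614 = pi_S0  (ok)
  189/614*1/2 + 169/614*1/6 + 53/307*1/12 + 75/307*1/4 = 169/614 = pi_S1  (ok)
  189/614*1/6 + 169/614*1/6 + 53/307*1/12 + 75/307*1/4 = 53/307 = pi_S2  (ok)
  189/614*1/12 + 169/614*1/4 + 53/307*3/4 + 75/307*1/12 = 75/307 = pi_S3  (ok)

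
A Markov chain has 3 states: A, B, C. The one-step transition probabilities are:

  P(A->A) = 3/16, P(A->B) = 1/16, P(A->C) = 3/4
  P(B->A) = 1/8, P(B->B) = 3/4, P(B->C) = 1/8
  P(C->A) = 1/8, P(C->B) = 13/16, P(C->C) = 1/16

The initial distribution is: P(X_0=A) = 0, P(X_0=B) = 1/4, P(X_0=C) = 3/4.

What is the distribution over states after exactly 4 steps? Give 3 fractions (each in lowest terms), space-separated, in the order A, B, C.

Answer: 4369/32768 175789/262144 51403/262144

Derivation:
Propagating the distribution step by step (d_{t+1} = d_t * P):
d_0 = (A=0, B=1/4, C=3/4)
  d_1[A] = 0*3/16 + 1/4*1/8 + 3/4*1/8 = 1/8
  d_1[B] = 0*1/16 + 1/4*3/4 + 3/4*13/16 = 51/64
  d_1[C] = 0*3/4 + 1/4*1/8 + 3/4*1/16 = 5/64
d_1 = (A=1/8, B=51/64, C=5/64)
  d_2[A] = 1/8*3/16 + 51/64*1/8 + 5/64*1/8 = 17/128
  d_2[B] = 1/8*1/16 + 51/64*3/4 + 5/64*13/16 = 685/1024
  d_2[C] = 1/8*3/4 + 51/64*1/8 + 5/64*1/16 = 203/1024
d_2 = (A=17/128, B=685/1024, C=203/1024)
  d_3[A] = 17/128*3/16 + 685/1024*1/8 + 203/1024*1/8 = 273/2048
  d_3[B] = 17/128*1/16 + 685/1024*3/4 + 203/1024*13/16 = 10995/16384
  d_3[C] = 17/128*3/4 + 685/1024*1/8 + 203/1024*1/16 = 3205/16384
d_3 = (A=273/2048, B=10995/16384, C=3205/16384)
  d_4[A] = 273/2048*3/16 + 10995/16384*1/8 + 3205/16384*1/8 = 4369/32768
  d_4[B] = 273/2048*1/16 + 10995/16384*3/4 + 3205/16384*13/16 = 175789/262144
  d_4[C] = 273/2048*3/4 + 10995/16384*1/8 + 3205/16384*1/16 = 51403/262144
d_4 = (A=4369/32768, B=175789/262144, C=51403/262144)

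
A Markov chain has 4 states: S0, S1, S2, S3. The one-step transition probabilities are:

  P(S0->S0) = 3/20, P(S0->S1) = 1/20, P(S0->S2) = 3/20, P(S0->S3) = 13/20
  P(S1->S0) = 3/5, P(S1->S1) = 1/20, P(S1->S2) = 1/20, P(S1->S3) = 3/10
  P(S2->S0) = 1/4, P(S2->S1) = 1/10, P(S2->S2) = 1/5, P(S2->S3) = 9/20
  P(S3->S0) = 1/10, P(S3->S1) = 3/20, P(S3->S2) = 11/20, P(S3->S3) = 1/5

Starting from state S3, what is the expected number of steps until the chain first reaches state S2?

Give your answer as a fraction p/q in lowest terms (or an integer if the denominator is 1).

Let h_i = expected steps to first reach S2 from state i.
Boundary: h_S2 = 0.
First-step equations for the other states:
  h_S0 = 1 + 3/20*h_S0 + 1/20*h_S1 + 3/20*h_S2 + 13/20*h_S3
  h_S1 = 1 + 3/5*h_S0 + 1/20*h_S1 + 1/20*h_S2 + 3/10*h_S3
  h_S3 = 1 + 1/10*h_S0 + 3/20*h_S1 + 11/20*h_S2 + 1/5*h_S3

Substituting h_S2 = 0 and rearranging gives the linear system (I - Q) h = 1:
  [17/20, -1/20, -13/20] . (h_S0, h_S1, h_S3) = 1
  [-3/5, 19/20, -3/10] . (h_S0, h_S1, h_S3) = 1
  [-1/10, -3/20, 4/5] . (h_S0, h_S1, h_S3) = 1

Solving yields:
  h_S0 = 45/14
  h_S1 = 295/77
  h_S3 = 365/154

Starting state is S3, so the expected hitting time is h_S3 = 365/154.

Answer: 365/154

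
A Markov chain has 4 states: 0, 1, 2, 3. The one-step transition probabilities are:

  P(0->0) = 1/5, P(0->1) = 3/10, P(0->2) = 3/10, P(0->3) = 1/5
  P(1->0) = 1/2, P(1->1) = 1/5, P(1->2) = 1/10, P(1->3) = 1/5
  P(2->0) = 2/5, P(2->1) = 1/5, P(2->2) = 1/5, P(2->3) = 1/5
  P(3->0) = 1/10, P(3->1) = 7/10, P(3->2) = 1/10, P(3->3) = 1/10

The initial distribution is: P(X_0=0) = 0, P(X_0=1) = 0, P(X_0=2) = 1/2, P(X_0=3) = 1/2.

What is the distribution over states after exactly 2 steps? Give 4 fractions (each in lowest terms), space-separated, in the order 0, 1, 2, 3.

Propagating the distribution step by step (d_{t+1} = d_t * P):
d_0 = (0=0, 1=0, 2=1/2, 3=1/2)
  d_1[0] = 0*1/5 + 0*1/2 + 1/2*2/5 + 1/2*1/10 = 1/4
  d_1[1] = 0*3/10 + 0*1/5 + 1/2*1/5 + 1/2*7/10 = 9/20
  d_1[2] = 0*3/10 + 0*1/10 + 1/2*1/5 + 1/2*1/10 = 3/20
  d_1[3] = 0*1/5 + 0*1/5 + 1/2*1/5 + 1/2*1/10 = 3/20
d_1 = (0=1/4, 1=9/20, 2=3/20, 3=3/20)
  d_2[0] = 1/4*1/5 + 9/20*1/2 + 3/20*2/5 + 3/20*1/10 = 7/20
  d_2[1] = 1/4*3/10 + 9/20*1/5 + 3/20*1/5 + 3/20*7/10 = 3/10
  d_2[2] = 1/4*3/10 + 9/20*1/10 + 3/20*1/5 + 3/20*1/10 = 33/200
  d_2[3] = 1/4*1/5 + 9/20*1/5 + 3/20*1/5 + 3/20*1/10 = 37/200
d_2 = (0=7/20, 1=3/10, 2=33/200, 3=37/200)

Answer: 7/20 3/10 33/200 37/200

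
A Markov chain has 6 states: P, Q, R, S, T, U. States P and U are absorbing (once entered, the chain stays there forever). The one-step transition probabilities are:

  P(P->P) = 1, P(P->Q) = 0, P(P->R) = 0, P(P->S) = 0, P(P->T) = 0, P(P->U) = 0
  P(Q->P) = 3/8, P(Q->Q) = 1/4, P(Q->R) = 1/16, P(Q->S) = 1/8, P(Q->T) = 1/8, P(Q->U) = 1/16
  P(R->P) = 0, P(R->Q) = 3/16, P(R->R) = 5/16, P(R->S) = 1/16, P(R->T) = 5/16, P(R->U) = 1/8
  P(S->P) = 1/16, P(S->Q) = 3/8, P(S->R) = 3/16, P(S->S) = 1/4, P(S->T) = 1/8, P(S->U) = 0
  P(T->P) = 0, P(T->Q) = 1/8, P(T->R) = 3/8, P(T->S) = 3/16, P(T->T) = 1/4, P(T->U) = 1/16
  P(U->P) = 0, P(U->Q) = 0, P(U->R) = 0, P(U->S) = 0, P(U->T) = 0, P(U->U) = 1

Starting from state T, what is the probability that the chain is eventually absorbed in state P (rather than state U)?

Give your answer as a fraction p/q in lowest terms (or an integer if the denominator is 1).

Let a_i = P(absorbed in P | start in state i).
Boundary conditions: a_P = 1, a_U = 0.
For each transient state i, a_i = sum_j P(i->j) * a_j:
  a_Q = 3/8*a_P + 1/4*a_Q + 1/16*a_R + 1/8*a_S + 1/8*a_T + 1/16*a_U
  a_R = 0*a_P + 3/16*a_Q + 5/16*a_R + 1/16*a_S + 5/16*a_T + 1/8*a_U
  a_S = 1/16*a_P + 3/8*a_Q + 3/16*a_R + 1/4*a_S + 1/8*a_T + 0*a_U
  a_T = 0*a_P + 1/8*a_Q + 3/8*a_R + 3/16*a_S + 1/4*a_T + 1/16*a_U

Substituting a_P = 1 and a_U = 0, rearrange to (I - Q) a = r where r[i] = P(i -> P):
  [3/4, -1/16, -1/8, -1/8] . (a_Q, a_R, a_S, a_T) = 3/8
  [-3/16, 11/16, -1/16, -5/16] . (a_Q, a_R, a_S, a_T) = 0
  [-3/8, -3/16, 3/4, -1/8] . (a_Q, a_R, a_S, a_T) = 1/16
  [-1/8, -3/8, -3/16, 3/4] . (a_Q, a_R, a_S, a_T) = 0

Solving yields:
  a_Q = 6699/8950
  a_R = 463/895
  a_S = 3039/4475
  a_T = 4951/8950

Starting state is T, so the absorption probability is a_T = 4951/8950.

Answer: 4951/8950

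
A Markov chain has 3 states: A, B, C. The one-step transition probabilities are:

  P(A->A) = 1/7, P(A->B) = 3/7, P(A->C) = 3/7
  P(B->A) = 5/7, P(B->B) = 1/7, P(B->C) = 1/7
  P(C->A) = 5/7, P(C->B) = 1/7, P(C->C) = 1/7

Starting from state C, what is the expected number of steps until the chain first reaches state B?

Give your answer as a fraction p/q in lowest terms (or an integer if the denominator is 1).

Let h_i = expected steps to first reach B from state i.
Boundary: h_B = 0.
First-step equations for the other states:
  h_A = 1 + 1/7*h_A + 3/7*h_B + 3/7*h_C
  h_C = 1 + 5/7*h_A + 1/7*h_B + 1/7*h_C

Substituting h_B = 0 and rearranging gives the linear system (I - Q) h = 1:
  [6/7, -3/7] . (h_A, h_C) = 1
  [-5/7, 6/7] . (h_A, h_C) = 1

Solving yields:
  h_A = 3
  h_C = 11/3

Starting state is C, so the expected hitting time is h_C = 11/3.

Answer: 11/3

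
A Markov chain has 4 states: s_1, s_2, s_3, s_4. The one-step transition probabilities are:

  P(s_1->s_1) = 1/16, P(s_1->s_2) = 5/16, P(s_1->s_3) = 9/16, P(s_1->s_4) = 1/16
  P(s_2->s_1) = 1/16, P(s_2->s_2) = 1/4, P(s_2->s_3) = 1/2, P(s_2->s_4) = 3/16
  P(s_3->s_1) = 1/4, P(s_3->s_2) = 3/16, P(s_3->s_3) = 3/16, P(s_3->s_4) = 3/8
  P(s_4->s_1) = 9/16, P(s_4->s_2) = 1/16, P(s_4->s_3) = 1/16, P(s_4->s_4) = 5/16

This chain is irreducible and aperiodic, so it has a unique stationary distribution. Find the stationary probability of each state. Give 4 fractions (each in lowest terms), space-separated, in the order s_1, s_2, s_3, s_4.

The stationary distribution satisfies pi = pi * P, i.e.:
  pi_s_1 = 1/16*pi_s_1 + 1/16*pi_s_2 + 1/4*pi_s_3 + 9/16*pi_s_4
  pi_s_2 = 5/16*pi_s_1 + 1/4*pi_s_2 + 3/16*pi_s_3 + 1/16*pi_s_4
  pi_s_3 = 9/16*pi_s_1 + 1/2*pi_s_2 + 3/16*pi_s_3 + 1/16*pi_s_4
  pi_s_4 = 1/16*pi_s_1 + 3/16*pi_s_2 + 3/8*pi_s_3 + 5/16*pi_s_4
with normalization: pi_s_1 + pi_s_2 + pi_s_3 + pi_s_4 = 1.

Using the first 3 balance equations plus normalization, the linear system A*pi = b is:
  [-15/16, 1/16, 1/4, 9/16] . pi = 0
  [5/16, -3/4, 3/16, 1/16] . pi = 0
  [9/16, 1/2, -13/16, 1/16] . pi = 0
  [1, 1, 1, 1] . pi = 1

Solving yields:
  pi_s_1 = 107/439
  pi_s_2 = 263/1317
  pi_s_3 = 409/1317
  pi_s_4 = 108/439

Verification (pi * P):
  107/439*1/16 + 263/1317*1/16 + 409/1317*1/4 + 108/439*9/16 = 107/439 = pi_s_1  (ok)
  107/439*5/16 + 263/1317*1/4 + 409/1317*3/16 + 108/439*1/16 = 263/1317 = pi_s_2  (ok)
  107/439*9/16 + 263/1317*1/2 + 409/1317*3/16 + 108/439*1/16 = 409/1317 = pi_s_3  (ok)
  107/439*1/16 + 263/1317*3/16 + 409/1317*3/8 + 108/439*5/16 = 108/439 = pi_s_4  (ok)

Answer: 107/439 263/1317 409/1317 108/439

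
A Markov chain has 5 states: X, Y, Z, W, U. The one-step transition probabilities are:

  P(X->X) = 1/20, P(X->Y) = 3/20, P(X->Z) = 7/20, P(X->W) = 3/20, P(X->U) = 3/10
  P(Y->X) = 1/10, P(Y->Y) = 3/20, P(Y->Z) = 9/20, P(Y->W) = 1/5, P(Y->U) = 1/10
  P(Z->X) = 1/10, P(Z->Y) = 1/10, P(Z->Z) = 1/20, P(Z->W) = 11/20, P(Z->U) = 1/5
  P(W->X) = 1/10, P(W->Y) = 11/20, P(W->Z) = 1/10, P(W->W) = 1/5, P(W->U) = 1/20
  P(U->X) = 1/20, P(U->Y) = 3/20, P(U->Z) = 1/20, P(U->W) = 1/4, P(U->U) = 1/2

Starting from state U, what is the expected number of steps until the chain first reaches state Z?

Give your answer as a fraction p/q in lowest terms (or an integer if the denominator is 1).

Answer: 28720/5113

Derivation:
Let h_i = expected steps to first reach Z from state i.
Boundary: h_Z = 0.
First-step equations for the other states:
  h_X = 1 + 1/20*h_X + 3/20*h_Y + 7/20*h_Z + 3/20*h_W + 3/10*h_U
  h_Y = 1 + 1/10*h_X + 3/20*h_Y + 9/20*h_Z + 1/5*h_W + 1/10*h_U
  h_W = 1 + 1/10*h_X + 11/20*h_Y + 1/10*h_Z + 1/5*h_W + 1/20*h_U
  h_U = 1 + 1/20*h_X + 3/20*h_Y + 1/20*h_Z + 1/4*h_W + 1/2*h_U

Substituting h_Z = 0 and rearranging gives the linear system (I - Q) h = 1:
  [19/20, -3/20, -3/20, -3/10] . (h_X, h_Y, h_W, h_U) = 1
  [-1/10, 17/20, -1/5, -1/10] . (h_X, h_Y, h_W, h_U) = 1
  [-1/10, -11/20, 4/5, -1/20] . (h_X, h_Y, h_W, h_U) = 1
  [-1/20, -3/20, -1/4, 1/2] . (h_X, h_Y, h_W, h_U) = 1

Solving yields:
  h_X = 20720/5113
  h_Y = 17140/5113
  h_W = 22560/5113
  h_U = 28720/5113

Starting state is U, so the expected hitting time is h_U = 28720/5113.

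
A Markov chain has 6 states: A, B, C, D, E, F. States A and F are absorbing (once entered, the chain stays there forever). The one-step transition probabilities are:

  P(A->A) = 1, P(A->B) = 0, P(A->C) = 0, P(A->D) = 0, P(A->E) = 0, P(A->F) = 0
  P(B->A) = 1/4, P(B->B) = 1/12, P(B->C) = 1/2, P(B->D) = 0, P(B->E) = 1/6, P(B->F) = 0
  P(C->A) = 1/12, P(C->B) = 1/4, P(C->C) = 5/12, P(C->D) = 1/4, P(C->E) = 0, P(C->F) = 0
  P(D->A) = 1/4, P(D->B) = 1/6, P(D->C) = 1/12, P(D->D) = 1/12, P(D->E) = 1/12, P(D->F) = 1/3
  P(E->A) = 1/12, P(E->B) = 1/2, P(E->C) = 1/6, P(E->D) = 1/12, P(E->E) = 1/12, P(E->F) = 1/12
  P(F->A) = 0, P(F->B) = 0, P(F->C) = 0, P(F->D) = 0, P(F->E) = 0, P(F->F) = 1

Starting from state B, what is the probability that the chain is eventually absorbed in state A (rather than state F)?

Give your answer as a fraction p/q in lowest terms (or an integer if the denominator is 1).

Answer: 4007/5069

Derivation:
Let a_i = P(absorbed in A | start in state i).
Boundary conditions: a_A = 1, a_F = 0.
For each transient state i, a_i = sum_j P(i->j) * a_j:
  a_B = 1/4*a_A + 1/12*a_B + 1/2*a_C + 0*a_D + 1/6*a_E + 0*a_F
  a_C = 1/12*a_A + 1/4*a_B + 5/12*a_C + 1/4*a_D + 0*a_E + 0*a_F
  a_D = 1/4*a_A + 1/6*a_B + 1/12*a_C + 1/12*a_D + 1/12*a_E + 1/3*a_F
  a_E = 1/12*a_A + 1/2*a_B + 1/6*a_C + 1/12*a_D + 1/12*a_E + 1/12*a_F

Substituting a_A = 1 and a_F = 0, rearrange to (I - Q) a = r where r[i] = P(i -> A):
  [11/12, -1/2, 0, -1/6] . (a_B, a_C, a_D, a_E) = 1/4
  [-1/4, 7/12, -1/4, 0] . (a_B, a_C, a_D, a_E) = 1/12
  [-1/6, -1/12, 11/12, -1/12] . (a_B, a_C, a_D, a_E) = 1/4
  [-1/2, -1/6, -1/12, 11/12] . (a_B, a_C, a_D, a_E) = 1/12

Solving yields:
  a_B = 4007/5069
  a_C = 98/137
  a_D = 2764/5069
  a_E = 3557/5069

Starting state is B, so the absorption probability is a_B = 4007/5069.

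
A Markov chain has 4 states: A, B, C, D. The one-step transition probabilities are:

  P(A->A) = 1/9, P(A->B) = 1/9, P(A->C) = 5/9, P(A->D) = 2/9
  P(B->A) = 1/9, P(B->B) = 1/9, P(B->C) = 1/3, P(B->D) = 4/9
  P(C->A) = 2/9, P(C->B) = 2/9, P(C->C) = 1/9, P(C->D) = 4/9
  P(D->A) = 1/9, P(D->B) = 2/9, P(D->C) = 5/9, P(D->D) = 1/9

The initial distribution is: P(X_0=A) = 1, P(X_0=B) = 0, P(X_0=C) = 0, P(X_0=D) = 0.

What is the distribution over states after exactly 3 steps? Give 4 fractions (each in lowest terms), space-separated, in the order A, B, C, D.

Answer: 104/729 44/243 281/729 212/729

Derivation:
Propagating the distribution step by step (d_{t+1} = d_t * P):
d_0 = (A=1, B=0, C=0, D=0)
  d_1[A] = 1*1/9 + 0*1/9 + 0*2/9 + 0*1/9 = 1/9
  d_1[B] = 1*1/9 + 0*1/9 + 0*2/9 + 0*2/9 = 1/9
  d_1[C] = 1*5/9 + 0*1/3 + 0*1/9 + 0*5/9 = 5/9
  d_1[D] = 1*2/9 + 0*4/9 + 0*4/9 + 0*1/9 = 2/9
d_1 = (A=1/9, B=1/9, C=5/9, D=2/9)
  d_2[A] = 1/9*1/9 + 1/9*1/9 + 5/9*2/9 + 2/9*1/9 = 14/81
  d_2[B] = 1/9*1/9 + 1/9*1/9 + 5/9*2/9 + 2/9*2/9 = 16/81
  d_2[C] = 1/9*5/9 + 1/9*1/3 + 5/9*1/9 + 2/9*5/9 = 23/81
  d_2[D] = 1/9*2/9 + 1/9*4/9 + 5/9*4/9 + 2/9*1/9 = 28/81
d_2 = (A=14/81, B=16/81, C=23/81, D=28/81)
  d_3[A] = 14/81*1/9 + 16/81*1/9 + 23/81*2/9 + 28/81*1/9 = 104/729
  d_3[B] = 14/81*1/9 + 16/81*1/9 + 23/81*2/9 + 28/81*2/9 = 44/243
  d_3[C] = 14/81*5/9 + 16/81*1/3 + 23/81*1/9 + 28/81*5/9 = 281/729
  d_3[D] = 14/81*2/9 + 16/81*4/9 + 23/81*4/9 + 28/81*1/9 = 212/729
d_3 = (A=104/729, B=44/243, C=281/729, D=212/729)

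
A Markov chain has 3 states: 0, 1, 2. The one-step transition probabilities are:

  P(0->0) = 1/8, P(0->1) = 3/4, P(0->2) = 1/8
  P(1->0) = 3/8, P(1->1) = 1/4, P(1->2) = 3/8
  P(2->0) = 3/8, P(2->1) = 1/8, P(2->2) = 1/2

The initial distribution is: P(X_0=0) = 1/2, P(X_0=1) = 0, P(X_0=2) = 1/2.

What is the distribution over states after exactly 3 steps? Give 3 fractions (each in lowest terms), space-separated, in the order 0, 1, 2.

Answer: 19/64 371/1024 349/1024

Derivation:
Propagating the distribution step by step (d_{t+1} = d_t * P):
d_0 = (0=1/2, 1=0, 2=1/2)
  d_1[0] = 1/2*1/8 + 0*3/8 + 1/2*3/8 = 1/4
  d_1[1] = 1/2*3/4 + 0*1/4 + 1/2*1/8 = 7/16
  d_1[2] = 1/2*1/8 + 0*3/8 + 1/2*1/2 = 5/16
d_1 = (0=1/4, 1=7/16, 2=5/16)
  d_2[0] = 1/4*1/8 + 7/16*3/8 + 5/16*3/8 = 5/16
  d_2[1] = 1/4*3/4 + 7/16*1/4 + 5/16*1/8 = 43/128
  d_2[2] = 1/4*1/8 + 7/16*3/8 + 5/16*1/2 = 45/128
d_2 = (0=5/16, 1=43/128, 2=45/128)
  d_3[0] = 5/16*1/8 + 43/128*3/8 + 45/128*3/8 = 19/64
  d_3[1] = 5/16*3/4 + 43/128*1/4 + 45/128*1/8 = 371/1024
  d_3[2] = 5/16*1/8 + 43/128*3/8 + 45/128*1/2 = 349/1024
d_3 = (0=19/64, 1=371/1024, 2=349/1024)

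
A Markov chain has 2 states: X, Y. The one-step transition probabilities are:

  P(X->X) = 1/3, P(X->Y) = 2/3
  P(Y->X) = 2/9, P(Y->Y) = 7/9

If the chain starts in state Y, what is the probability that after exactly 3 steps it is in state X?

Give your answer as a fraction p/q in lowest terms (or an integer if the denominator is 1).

Answer: 182/729

Derivation:
Computing P^3 by repeated multiplication:
P^1 =
  X: [1/3, 2/3]
  Y: [2/9, 7/9]
P^2 =
  X: [7/27, 20/27]
  Y: [20/81, 61/81]
P^3 =
  X: [61/243, 182/243]
  Y: [182/729, 547/729]

(P^3)[Y -> X] = 182/729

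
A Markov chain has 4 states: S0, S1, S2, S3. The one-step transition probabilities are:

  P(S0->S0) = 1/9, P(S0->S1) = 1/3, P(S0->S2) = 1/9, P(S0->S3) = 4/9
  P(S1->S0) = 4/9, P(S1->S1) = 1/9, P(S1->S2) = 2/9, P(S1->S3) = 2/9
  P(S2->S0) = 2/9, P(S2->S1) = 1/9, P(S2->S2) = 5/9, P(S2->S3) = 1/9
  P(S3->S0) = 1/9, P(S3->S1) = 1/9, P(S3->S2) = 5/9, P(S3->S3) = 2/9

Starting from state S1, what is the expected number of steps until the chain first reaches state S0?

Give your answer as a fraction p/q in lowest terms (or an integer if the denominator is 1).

Let h_i = expected steps to first reach S0 from state i.
Boundary: h_S0 = 0.
First-step equations for the other states:
  h_S1 = 1 + 4/9*h_S0 + 1/9*h_S1 + 2/9*h_S2 + 2/9*h_S3
  h_S2 = 1 + 2/9*h_S0 + 1/9*h_S1 + 5/9*h_S2 + 1/9*h_S3
  h_S3 = 1 + 1/9*h_S0 + 1/9*h_S1 + 5/9*h_S2 + 2/9*h_S3

Substituting h_S0 = 0 and rearranging gives the linear system (I - Q) h = 1:
  [8/9, -2/9, -2/9] . (h_S1, h_S2, h_S3) = 1
  [-1/9, 4/9, -1/9] . (h_S1, h_S2, h_S3) = 1
  [-1/9, -5/9, 7/9] . (h_S1, h_S2, h_S3) = 1

Solving yields:
  h_S1 = 171/50
  h_S2 = 108/25
  h_S3 = 243/50

Starting state is S1, so the expected hitting time is h_S1 = 171/50.

Answer: 171/50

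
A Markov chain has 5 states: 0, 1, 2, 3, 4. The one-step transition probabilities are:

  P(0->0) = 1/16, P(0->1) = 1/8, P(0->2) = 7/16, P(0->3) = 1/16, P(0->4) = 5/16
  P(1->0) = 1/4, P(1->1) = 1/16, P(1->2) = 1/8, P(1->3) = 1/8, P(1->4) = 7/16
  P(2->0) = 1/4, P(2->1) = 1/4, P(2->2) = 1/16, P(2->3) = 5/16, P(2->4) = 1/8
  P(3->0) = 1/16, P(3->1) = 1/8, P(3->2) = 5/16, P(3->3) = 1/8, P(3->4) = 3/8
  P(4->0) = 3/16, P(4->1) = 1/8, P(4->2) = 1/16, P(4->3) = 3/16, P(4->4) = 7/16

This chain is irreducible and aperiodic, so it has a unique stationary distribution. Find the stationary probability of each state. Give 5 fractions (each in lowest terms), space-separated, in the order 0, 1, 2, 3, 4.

Answer: 12863/77834 5382/38917 6830/38917 6598/38917 27351/77834

Derivation:
The stationary distribution satisfies pi = pi * P, i.e.:
  pi_0 = 1/16*pi_0 + 1/4*pi_1 + 1/4*pi_2 + 1/16*pi_3 + 3/16*pi_4
  pi_1 = 1/8*pi_0 + 1/16*pi_1 + 1/4*pi_2 + 1/8*pi_3 + 1/8*pi_4
  pi_2 = 7/16*pi_0 + 1/8*pi_1 + 1/16*pi_2 + 5/16*pi_3 + 1/16*pi_4
  pi_3 = 1/16*pi_0 + 1/8*pi_1 + 5/16*pi_2 + 1/8*pi_3 + 3/16*pi_4
  pi_4 = 5/16*pi_0 + 7/16*pi_1 + 1/8*pi_2 + 3/8*pi_3 + 7/16*pi_4
with normalization: pi_0 + pi_1 + pi_2 + pi_3 + pi_4 = 1.

Using the first 4 balance equations plus normalization, the linear system A*pi = b is:
  [-15/16, 1/4, 1/4, 1/16, 3/16] . pi = 0
  [1/8, -15/16, 1/4, 1/8, 1/8] . pi = 0
  [7/16, 1/8, -15/16, 5/16, 1/16] . pi = 0
  [1/16, 1/8, 5/16, -7/8, 3/16] . pi = 0
  [1, 1, 1, 1, 1] . pi = 1

Solving yields:
  pi_0 = 12863/77834
  pi_1 = 5382/38917
  pi_2 = 6830/38917
  pi_3 = 6598/38917
  pi_4 = 27351/77834

Verification (pi * P):
  12863/77834*1/16 + 5382/38917*1/4 + 6830/38917*1/4 + 6598/38917*1/16 + 27351/77834*3/16 = 12863/77834 = pi_0  (ok)
  12863/77834*1/8 + 5382/38917*1/16 + 6830/38917*1/4 + 6598/38917*1/8 + 27351/77834*1/8 = 5382/38917 = pi_1  (ok)
  12863/77834*7/16 + 5382/38917*1/8 + 6830/38917*1/16 + 6598/38917*5/16 + 27351/77834*1/16 = 6830/38917 = pi_2  (ok)
  12863/77834*1/16 + 5382/38917*1/8 + 6830/38917*5/16 + 6598/38917*1/8 + 27351/77834*3/16 = 6598/38917 = pi_3  (ok)
  12863/77834*5/16 + 5382/38917*7/16 + 6830/38917*1/8 + 6598/38917*3/8 + 27351/77834*7/16 = 27351/77834 = pi_4  (ok)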